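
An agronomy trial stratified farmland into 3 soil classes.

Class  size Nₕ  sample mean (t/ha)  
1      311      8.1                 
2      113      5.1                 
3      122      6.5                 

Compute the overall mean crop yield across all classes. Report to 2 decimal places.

N = 311 + 113 + 122 = 546.
Overall mean = Σ (Nₕ/N)·x̄ₕ — weight by population share, not a simple average.
Σ Nₕx̄ₕ = 311·8.1 + 113·5.1 + 122·6.5 = 2519.1 + 576.3 + 793 = 3888.4.
Divide by N: 3888.4 / 546 = 7.1216... → 7.12.

7.12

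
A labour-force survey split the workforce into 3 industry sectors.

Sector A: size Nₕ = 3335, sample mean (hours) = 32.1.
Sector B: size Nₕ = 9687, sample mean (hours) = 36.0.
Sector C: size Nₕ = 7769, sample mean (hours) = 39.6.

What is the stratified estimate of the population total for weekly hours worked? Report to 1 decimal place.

Population total = Σ Nₕ·x̄ₕ (each stratum's size times its mean).
3335·32.1 + 9687·36.0 + 7769·39.6 = 107053.5 + 348732 + 307652.4 = 763437.9.

763437.9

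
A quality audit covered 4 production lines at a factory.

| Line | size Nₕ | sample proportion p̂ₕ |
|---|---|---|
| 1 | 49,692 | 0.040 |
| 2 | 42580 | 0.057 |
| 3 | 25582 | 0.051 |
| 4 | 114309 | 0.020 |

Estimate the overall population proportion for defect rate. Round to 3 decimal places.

N = 49692 + 42580 + 25582 + 114309 = 232163.
Overall proportion = Σ (Nₕ/N)·p̂ₕ.
Σ Nₕp̂ₕ = 1987.68 + 2427.06 + 1304.682 + 2286.18 = 8005.602.
8005.602 / 232163 = 0.03448... → 0.034.

0.034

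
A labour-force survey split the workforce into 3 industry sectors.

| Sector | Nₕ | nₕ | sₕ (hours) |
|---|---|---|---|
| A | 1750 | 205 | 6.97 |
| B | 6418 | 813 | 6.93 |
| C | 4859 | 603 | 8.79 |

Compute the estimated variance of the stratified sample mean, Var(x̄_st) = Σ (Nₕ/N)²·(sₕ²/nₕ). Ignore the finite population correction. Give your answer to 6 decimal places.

N = 13027. Term for each stratum: Wₕ²sₕ²/nₕ.
Var(x̄_st) = 0.004276603 + 0.014337932 + 0.017826472 = 0.036441008 → 0.036441.

0.036441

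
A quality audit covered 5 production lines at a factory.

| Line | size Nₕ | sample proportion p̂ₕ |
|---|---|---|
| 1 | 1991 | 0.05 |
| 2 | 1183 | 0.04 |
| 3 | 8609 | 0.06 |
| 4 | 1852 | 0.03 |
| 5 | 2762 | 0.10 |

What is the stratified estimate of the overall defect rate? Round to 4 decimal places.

N = 1991 + 1183 + 8609 + 1852 + 2762 = 16397.
Overall proportion = Σ (Nₕ/N)·p̂ₕ.
Σ Nₕp̂ₕ = 99.55 + 47.32 + 516.54 + 55.56 + 276.2 = 995.17.
995.17 / 16397 = 0.060692... → 0.0607.

0.0607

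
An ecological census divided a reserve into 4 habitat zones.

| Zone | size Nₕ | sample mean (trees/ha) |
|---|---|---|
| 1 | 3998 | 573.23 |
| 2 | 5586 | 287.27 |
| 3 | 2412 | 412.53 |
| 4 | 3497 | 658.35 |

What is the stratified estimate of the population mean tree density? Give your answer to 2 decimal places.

N = 3998 + 5586 + 2412 + 3497 = 15493.
The stratified mean weights each stratum mean by its population share Nₕ/N.
Σ Nₕx̄ₕ = 3998·573.23 + 5586·287.27 + 2412·412.53 + 3497·658.35 = 2291773.54 + 1604690.22 + 995022.36 + 2302249.95 = 7193736.07.
Divide by N: 7193736.07 / 15493 = 464.3217... → 464.32.

464.32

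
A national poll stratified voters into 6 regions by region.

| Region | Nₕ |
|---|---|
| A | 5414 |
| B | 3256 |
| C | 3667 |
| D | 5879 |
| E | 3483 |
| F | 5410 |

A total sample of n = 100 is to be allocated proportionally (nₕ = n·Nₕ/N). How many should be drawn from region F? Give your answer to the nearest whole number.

20

N = 5414 + 3256 + 3667 + 5879 + 3483 + 5410 = 27109.
n_F = 100·5410/27109 = 19.956... → 20.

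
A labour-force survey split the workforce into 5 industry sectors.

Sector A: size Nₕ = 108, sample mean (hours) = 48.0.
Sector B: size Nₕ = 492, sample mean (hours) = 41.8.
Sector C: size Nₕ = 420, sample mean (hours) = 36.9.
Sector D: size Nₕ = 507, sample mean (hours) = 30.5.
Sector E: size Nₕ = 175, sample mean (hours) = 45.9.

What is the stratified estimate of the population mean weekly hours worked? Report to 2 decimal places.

38.04

N = 108 + 492 + 420 + 507 + 175 = 1702.
Weight each subgroup mean by Nₕ/N and sum.
Σ Nₕx̄ₕ = 108·48.0 + 492·41.8 + 420·36.9 + 507·30.5 + 175·45.9 = 5184 + 20565.6 + 15498 + 15463.5 + 8032.5 = 64743.6.
Divide by N: 64743.6 / 1702 = 38.0397... → 38.04.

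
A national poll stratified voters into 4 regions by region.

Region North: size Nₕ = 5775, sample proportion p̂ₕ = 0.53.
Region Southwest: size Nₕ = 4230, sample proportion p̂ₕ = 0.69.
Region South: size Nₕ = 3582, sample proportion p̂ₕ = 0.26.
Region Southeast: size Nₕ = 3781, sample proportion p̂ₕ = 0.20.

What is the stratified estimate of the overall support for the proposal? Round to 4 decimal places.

0.4414

Wₕ = Nₕ/N with N = 17368: 0.3325, 0.2436, 0.2062, 0.2177.
p̂_st = 0.3325·0.53 + 0.2436·0.69 + 0.2062·0.26 + 0.2177·0.20 ≈ 0.441442... → 0.4414.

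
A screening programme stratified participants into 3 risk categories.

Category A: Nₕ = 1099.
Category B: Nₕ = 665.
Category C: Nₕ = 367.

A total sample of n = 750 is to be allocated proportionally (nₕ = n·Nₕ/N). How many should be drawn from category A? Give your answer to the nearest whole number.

Share of category A = 1099/2131 = 0.51572.
Allocate 750 × 0.51572 = 386.790... → 387.

387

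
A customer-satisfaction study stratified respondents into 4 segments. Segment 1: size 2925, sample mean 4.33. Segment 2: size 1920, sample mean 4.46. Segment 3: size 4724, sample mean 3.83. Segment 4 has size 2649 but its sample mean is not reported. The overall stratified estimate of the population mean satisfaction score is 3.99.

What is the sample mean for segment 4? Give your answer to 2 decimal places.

Σ Nₕx̄ₕ = N·μ, so 2649·x̄_4 = 12218·3.99 − (2925·4.33 + 1920·4.46 + 4724·3.83).
= 48749.82 − 39321.37 = 9428.45.
x̄_4 = 9428.45 / 2649 = 3.5592... → 3.56.

3.56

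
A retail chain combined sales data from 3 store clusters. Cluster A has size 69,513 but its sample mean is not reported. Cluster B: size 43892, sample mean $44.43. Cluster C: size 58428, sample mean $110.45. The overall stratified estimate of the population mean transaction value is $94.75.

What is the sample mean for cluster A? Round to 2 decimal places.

113.33

N = 69513 + 43892 + 58428 = 171833.
Overall total = μ·N = 94.75·171833 = 16281176.75.
Subtract the known strata: 43892·44.43 + 58428·110.45 = 8403494.16.
Remaining total for cluster A: 16281176.75 − 8403494.16 = 7877682.59.
Divide by its size: 7877682.59 / 69513 = 113.3268... → 113.33.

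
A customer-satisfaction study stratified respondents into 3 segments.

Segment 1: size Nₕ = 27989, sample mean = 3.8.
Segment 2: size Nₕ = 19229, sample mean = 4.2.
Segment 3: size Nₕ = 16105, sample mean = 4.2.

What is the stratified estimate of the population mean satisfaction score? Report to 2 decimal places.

4.02

N = 27989 + 19229 + 16105 = 63323.
Overall mean = Σ (Nₕ/N)·x̄ₕ — weight by population share, not a simple average.
Σ Nₕx̄ₕ = 27989·3.8 + 19229·4.2 + 16105·4.2 = 106358.2 + 80761.8 + 67641 = 254761.
Divide by N: 254761 / 63323 = 4.0232... → 4.02.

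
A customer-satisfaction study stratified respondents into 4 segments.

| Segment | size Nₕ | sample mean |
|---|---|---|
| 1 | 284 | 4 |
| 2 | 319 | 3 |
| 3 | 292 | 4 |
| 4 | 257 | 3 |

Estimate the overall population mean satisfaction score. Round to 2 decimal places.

N = 1152; weights Wₕ = Nₕ/N = (0.2465, 0.2769, 0.2535, 0.2231).
x̄_st = Σ Wₕ·x̄ₕ = 0.2465·4 + 0.2769·3 + 0.2535·4 + 0.2231·3 ≈ 3.5
→ 3.50.

3.50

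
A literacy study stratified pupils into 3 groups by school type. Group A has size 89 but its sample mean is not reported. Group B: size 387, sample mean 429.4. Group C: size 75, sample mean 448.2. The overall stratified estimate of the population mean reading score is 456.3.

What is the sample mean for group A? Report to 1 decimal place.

N = 89 + 387 + 75 = 551.
Overall total = μ·N = 456.3·551 = 251421.3.
Subtract the known strata: 387·429.4 + 75·448.2 = 199792.8.
Remaining total for group A: 251421.3 − 199792.8 = 51628.5.
Divide by its size: 51628.5 / 89 = 580.096... → 580.1.

580.1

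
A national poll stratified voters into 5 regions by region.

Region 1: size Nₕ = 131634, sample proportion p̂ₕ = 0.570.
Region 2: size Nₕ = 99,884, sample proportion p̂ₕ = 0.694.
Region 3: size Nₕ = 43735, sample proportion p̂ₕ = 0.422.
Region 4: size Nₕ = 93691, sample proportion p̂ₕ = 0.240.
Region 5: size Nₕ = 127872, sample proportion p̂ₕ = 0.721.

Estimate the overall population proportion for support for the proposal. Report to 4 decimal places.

0.5585

N = 131634 + 99884 + 43735 + 93691 + 127872 = 496816.
Overall proportion = Σ (Nₕ/N)·p̂ₕ.
Σ Nₕp̂ₕ = 75031.38 + 69319.496 + 18456.17 + 22485.84 + 92195.712 = 277488.598.
277488.598 / 496816 = 0.558534... → 0.5585.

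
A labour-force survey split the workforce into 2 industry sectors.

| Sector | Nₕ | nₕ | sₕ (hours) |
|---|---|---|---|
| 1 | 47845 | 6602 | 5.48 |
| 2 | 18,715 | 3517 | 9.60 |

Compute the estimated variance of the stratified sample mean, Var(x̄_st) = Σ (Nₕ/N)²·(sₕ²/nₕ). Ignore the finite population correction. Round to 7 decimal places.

0.0044220

N = 66560; Wₕ = Nₕ/N.
sector 1: (47845/66560)²·5.48²/6602 = 0.0023503476
sector 2: (18715/66560)²·9.60²/3517 = 0.0020716822
Sum = 0.0044220298 → 0.0044220.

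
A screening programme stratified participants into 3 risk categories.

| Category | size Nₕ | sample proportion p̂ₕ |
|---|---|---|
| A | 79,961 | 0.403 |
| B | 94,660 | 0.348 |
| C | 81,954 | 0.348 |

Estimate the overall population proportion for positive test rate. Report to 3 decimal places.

N = 79961 + 94660 + 81954 = 256575.
Overall proportion = Σ (Nₕ/N)·p̂ₕ.
Σ Nₕp̂ₕ = 32224.283 + 32941.68 + 28519.992 = 93685.955.
93685.955 / 256575 = 0.36514... → 0.365.

0.365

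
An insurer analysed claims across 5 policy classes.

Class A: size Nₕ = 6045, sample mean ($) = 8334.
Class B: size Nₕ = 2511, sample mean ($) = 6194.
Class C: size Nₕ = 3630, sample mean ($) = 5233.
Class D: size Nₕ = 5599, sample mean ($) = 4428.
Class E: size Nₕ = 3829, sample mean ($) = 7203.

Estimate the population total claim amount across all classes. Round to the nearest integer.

A: 6045·8334 = 50379030
B: 2511·6194 = 15553134
C: 3630·5233 = 18995790
D: 5599·4428 = 24792372
E: 3829·7203 = 27580287
τ̂ = Σ Nₕx̄ₕ = 137300613.

137300613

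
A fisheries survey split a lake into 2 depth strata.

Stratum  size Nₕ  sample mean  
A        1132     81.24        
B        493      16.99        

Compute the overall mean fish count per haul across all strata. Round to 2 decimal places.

61.75

N = 1625; weights Wₕ = Nₕ/N = (0.6966, 0.3034).
x̄_st = Σ Wₕ·x̄ₕ = 0.6966·81.24 + 0.3034·16.99 ≈ 61.7475...
→ 61.75.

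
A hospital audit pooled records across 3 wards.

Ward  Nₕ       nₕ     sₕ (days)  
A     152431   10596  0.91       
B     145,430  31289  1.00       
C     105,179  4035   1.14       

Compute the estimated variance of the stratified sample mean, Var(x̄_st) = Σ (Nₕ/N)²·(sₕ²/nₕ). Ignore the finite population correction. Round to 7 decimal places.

0.0000373

N = 403040. Term for each stratum: Wₕ²sₕ²/nₕ.
Var(x̄_st) = 0.0000111787 + 0.0000041612 + 0.0000219345 = 0.0000372744 → 0.0000373.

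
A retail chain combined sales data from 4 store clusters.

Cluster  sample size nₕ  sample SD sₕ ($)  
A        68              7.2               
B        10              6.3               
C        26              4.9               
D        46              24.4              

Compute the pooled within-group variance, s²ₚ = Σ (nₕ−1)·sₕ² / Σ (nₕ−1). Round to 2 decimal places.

213.85

Degrees of freedom: 67 + 9 + 25 + 45 = 146.
Σ(nₕ−1)sₕ² = 67·51.84 + 9·39.69 + 25·24.01 + 45·595.36 = 31221.94.
s²ₚ = 31221.94 / 146 = 213.8489... → 213.85.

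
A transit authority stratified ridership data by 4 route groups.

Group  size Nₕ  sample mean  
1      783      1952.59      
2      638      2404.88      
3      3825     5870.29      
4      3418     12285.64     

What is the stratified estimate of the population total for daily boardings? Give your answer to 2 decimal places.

Population total = Σ Nₕ·x̄ₕ (each stratum's size times its mean).
783·1952.59 + 638·2404.88 + 3825·5870.29 + 3418·12285.64 = 1528877.97 + 1534313.44 + 22453859.25 + 41992317.52 = 67509368.18.

67509368.18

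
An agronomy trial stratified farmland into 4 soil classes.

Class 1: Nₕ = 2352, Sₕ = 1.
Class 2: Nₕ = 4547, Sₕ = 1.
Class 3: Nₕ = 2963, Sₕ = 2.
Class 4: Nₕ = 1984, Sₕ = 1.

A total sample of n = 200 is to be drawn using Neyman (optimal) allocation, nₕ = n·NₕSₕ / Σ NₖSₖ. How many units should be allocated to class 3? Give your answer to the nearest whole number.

Σ NₕSₕ = 2352·1 + 4547·1 + 2963·2 + 1984·1 = 14809.
Share for 3: 5926/14809 = 0.40016.
n_3 = 200 × 0.40016 = 80.032... → 80.

80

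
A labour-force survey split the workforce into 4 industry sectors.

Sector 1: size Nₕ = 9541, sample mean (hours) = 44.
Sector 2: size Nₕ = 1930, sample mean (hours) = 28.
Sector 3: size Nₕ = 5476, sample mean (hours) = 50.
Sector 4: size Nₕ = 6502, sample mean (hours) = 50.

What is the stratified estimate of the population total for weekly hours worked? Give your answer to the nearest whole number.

Population total = Σ Nₕ·x̄ₕ (each stratum's size times its mean).
9541·44 + 1930·28 + 5476·50 + 6502·50 = 419804 + 54040 + 273800 + 325100 = 1072744.

1072744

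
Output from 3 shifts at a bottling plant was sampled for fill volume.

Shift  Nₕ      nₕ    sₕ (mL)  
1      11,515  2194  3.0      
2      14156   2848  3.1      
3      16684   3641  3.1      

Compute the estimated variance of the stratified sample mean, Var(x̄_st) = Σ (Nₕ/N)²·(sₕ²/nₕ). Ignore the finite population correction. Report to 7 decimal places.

N = 42355; Wₕ = Nₕ/N.
shift 1: (11515/42355)²·3.0²/2194 = 0.0003031967
shift 2: (14156/42355)²·3.1²/2848 = 0.0003769252
shift 3: (16684/42355)²·3.1²/3641 = 0.0004095375
Sum = 0.0010896593 → 0.0010897.

0.0010897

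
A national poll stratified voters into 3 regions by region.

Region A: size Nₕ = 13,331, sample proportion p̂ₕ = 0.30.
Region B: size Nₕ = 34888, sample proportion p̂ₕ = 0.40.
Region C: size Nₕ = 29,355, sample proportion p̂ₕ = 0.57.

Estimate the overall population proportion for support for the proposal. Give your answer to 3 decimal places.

0.447

N = 13331 + 34888 + 29355 = 77574.
Overall proportion = Σ (Nₕ/N)·p̂ₕ.
Σ Nₕp̂ₕ = 3999.3 + 13955.2 + 16732.35 = 34686.85.
34686.85 / 77574 = 0.44715... → 0.447.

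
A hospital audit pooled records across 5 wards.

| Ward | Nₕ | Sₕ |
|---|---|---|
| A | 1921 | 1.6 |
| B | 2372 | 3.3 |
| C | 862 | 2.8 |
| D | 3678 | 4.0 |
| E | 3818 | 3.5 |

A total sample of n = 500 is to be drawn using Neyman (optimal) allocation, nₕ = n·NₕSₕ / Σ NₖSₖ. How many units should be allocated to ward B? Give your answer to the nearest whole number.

A: NₕSₕ = 1921·1.6 = 3073.6
B: NₕSₕ = 2372·3.3 = 7827.6
C: NₕSₕ = 862·2.8 = 2413.6
D: NₕSₕ = 3678·4.0 = 14712
E: NₕSₕ = 3818·3.5 = 13363
Σ NₕSₕ = 41389.8.
n_B = 500·7827.6/41389.8 = 94.560... → 95.

95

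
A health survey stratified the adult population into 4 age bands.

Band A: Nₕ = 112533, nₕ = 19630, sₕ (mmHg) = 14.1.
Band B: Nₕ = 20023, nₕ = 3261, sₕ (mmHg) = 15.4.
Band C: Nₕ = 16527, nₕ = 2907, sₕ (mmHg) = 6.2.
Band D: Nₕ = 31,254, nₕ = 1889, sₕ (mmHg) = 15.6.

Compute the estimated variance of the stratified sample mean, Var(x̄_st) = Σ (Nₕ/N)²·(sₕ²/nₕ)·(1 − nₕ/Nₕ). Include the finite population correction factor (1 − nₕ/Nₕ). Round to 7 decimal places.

N = 180337. Term for each stratum: Wₕ²sₕ²/nₕ·(1−nₕ/Nₕ).
Var(x̄_st) = 0.0032558012 + 0.0007505436 + 0.0000915250 + 0.0036356592 = 0.0077335291 → 0.0077335.

0.0077335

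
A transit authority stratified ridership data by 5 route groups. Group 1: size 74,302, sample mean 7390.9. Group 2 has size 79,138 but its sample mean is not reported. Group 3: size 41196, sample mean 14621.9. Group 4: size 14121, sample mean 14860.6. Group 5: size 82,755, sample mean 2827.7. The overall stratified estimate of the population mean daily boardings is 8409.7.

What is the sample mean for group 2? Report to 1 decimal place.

10818.5

Σ Nₕx̄ₕ = N·μ, so 79138·x̄_2 = 291512·8409.7 − (74302·7390.9 + 41196·14621.9 + 14121·14860.6 + 82755·2827.7).
= 2451528466.4 − 1595375290.3 = 856153176.1.
x̄_2 = 856153176.1 / 79138 = 10818.484... → 10818.5.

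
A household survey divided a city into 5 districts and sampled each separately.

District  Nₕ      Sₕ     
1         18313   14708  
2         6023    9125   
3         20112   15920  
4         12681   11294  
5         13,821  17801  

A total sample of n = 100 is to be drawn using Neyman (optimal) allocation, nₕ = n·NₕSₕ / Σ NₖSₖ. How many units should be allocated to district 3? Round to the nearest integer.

31

Σ NₕSₕ = 18313·14708 + 6023·9125 + 20112·15920 + 12681·11294 + 13821·17801 = 1033737354.
Share for 3: 320183040/1033737354 = 0.30973.
n_3 = 100 × 0.30973 = 30.973... → 31.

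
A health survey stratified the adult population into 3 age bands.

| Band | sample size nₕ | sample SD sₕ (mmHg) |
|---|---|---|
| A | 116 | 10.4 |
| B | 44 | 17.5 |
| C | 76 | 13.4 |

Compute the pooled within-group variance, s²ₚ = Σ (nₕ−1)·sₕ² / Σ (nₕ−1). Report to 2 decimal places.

167.70

Degrees of freedom: 115 + 43 + 75 = 233.
Σ(nₕ−1)sₕ² = 115·108.16 + 43·306.25 + 75·179.56 = 39074.15.
s²ₚ = 39074.15 / 233 = 167.7002... → 167.70.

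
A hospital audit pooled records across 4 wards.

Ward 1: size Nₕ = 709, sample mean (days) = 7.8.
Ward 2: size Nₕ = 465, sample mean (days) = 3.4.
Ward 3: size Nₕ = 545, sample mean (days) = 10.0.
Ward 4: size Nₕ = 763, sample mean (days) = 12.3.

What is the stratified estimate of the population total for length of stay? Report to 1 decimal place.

Population total = Σ Nₕ·x̄ₕ (each stratum's size times its mean).
709·7.8 + 465·3.4 + 545·10.0 + 763·12.3 = 5530.2 + 1581 + 5450 + 9384.9 = 21946.1.

21946.1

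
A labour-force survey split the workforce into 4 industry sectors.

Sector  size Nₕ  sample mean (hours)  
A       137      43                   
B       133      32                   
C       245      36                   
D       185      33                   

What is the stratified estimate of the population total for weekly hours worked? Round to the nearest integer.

Population total = Σ Nₕ·x̄ₕ (each stratum's size times its mean).
137·43 + 133·32 + 245·36 + 185·33 = 5891 + 4256 + 8820 + 6105 = 25072.

25072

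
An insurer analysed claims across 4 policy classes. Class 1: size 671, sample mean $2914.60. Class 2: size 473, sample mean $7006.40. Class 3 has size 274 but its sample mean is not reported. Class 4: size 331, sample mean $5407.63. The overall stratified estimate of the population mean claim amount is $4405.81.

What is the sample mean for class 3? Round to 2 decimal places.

2358.07

Σ Nₕx̄ₕ = N·μ, so 274·x̄_3 = 1749·4405.81 − (671·2914.60 + 473·7006.40 + 331·5407.63).
= 7705761.69 − 7059649.33 = 646112.36.
x̄_3 = 646112.36 / 274 = 2358.0743... → 2358.07.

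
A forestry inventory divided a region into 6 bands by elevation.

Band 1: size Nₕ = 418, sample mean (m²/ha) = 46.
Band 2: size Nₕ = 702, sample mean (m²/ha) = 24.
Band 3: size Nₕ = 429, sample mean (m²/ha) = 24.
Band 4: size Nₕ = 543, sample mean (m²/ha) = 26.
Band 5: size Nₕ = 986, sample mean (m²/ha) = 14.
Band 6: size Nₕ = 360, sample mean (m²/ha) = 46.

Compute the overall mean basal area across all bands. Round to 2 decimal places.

26.43

N = 418 + 702 + 429 + 543 + 986 + 360 = 3438.
Weight each subgroup mean by Nₕ/N and sum.
Σ Nₕx̄ₕ = 418·46 + 702·24 + 429·24 + 543·26 + 986·14 + 360·46 = 19228 + 16848 + 10296 + 14118 + 13804 + 16560 = 90854.
Divide by N: 90854 / 3438 = 26.4264... → 26.43.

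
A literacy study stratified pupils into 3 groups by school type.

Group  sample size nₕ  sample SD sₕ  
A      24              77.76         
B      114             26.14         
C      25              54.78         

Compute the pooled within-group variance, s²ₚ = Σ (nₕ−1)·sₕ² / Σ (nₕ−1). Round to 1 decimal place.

1801.9

A: (24−1)·77.76² = 23·6046.6176 = 139072.2048
B: (114−1)·26.14² = 113·683.2996 = 77212.8548
C: (25−1)·54.78² = 24·3000.8484 = 72020.3616
Numerator = 288305.4212; denominator = Σ(nₕ−1) = 160.
s²ₚ = 288305.4212/160 = 1801.909... → 1801.9.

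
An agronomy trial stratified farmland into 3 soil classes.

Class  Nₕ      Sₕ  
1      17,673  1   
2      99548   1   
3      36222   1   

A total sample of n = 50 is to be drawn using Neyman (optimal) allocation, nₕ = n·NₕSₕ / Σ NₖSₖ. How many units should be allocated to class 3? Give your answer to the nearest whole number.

12

1: NₕSₕ = 17673·1 = 17673
2: NₕSₕ = 99548·1 = 99548
3: NₕSₕ = 36222·1 = 36222
Σ NₕSₕ = 153443.
n_3 = 50·36222/153443 = 11.803... → 12.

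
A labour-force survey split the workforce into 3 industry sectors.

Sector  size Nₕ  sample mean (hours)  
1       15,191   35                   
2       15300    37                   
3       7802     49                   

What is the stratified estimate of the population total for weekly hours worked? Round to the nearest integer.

1480083

1: 15191·35 = 531685
2: 15300·37 = 566100
3: 7802·49 = 382298
τ̂ = Σ Nₕx̄ₕ = 1480083.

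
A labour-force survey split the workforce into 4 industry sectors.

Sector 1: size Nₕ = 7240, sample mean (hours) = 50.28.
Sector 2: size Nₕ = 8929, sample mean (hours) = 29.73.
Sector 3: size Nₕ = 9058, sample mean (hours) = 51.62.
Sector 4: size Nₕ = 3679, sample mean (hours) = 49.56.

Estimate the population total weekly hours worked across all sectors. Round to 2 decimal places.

Population total = Σ Nₕ·x̄ₕ (each stratum's size times its mean).
7240·50.28 + 8929·29.73 + 9058·51.62 + 3679·49.56 = 364027.2 + 265459.17 + 467573.96 + 182331.24 = 1279391.57.

1279391.57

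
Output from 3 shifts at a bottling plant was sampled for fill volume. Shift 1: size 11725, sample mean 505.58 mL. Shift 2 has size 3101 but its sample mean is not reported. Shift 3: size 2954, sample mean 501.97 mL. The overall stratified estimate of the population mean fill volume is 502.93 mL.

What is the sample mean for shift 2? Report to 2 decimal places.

493.82

Σ Nₕx̄ₕ = N·μ, so 3101·x̄_2 = 17780·502.93 − (11725·505.58 + 2954·501.97).
= 8942095.4 − 7410744.88 = 1531350.52.
x̄_2 = 1531350.52 / 3101 = 493.8247... → 493.82.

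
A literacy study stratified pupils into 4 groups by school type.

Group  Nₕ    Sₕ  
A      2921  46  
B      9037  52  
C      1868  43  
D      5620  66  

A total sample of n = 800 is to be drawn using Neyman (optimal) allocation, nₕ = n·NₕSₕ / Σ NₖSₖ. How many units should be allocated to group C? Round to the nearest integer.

61

Σ NₕSₕ = 2921·46 + 9037·52 + 1868·43 + 5620·66 = 1055534.
Share for C: 80324/1055534 = 0.07610.
n_C = 800 × 0.07610 = 60.878... → 61.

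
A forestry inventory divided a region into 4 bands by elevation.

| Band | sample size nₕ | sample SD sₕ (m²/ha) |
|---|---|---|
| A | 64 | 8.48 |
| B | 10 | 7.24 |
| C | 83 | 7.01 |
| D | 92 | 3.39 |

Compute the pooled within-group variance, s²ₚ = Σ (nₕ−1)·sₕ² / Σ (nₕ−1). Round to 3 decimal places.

41.132

Degrees of freedom: 63 + 9 + 82 + 91 = 245.
Σ(nₕ−1)sₕ² = 63·71.9104 + 9·52.4176 + 82·49.1401 + 91·11.4921 = 10077.3829.
s²ₚ = 10077.3829 / 245 = 41.13218... → 41.132.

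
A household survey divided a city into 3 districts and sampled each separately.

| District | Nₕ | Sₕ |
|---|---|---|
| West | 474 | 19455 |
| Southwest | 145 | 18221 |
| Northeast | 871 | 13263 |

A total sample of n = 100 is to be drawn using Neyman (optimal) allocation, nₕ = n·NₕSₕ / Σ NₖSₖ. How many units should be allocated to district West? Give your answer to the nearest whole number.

West: NₕSₕ = 474·19455 = 9221670
Southwest: NₕSₕ = 145·18221 = 2642045
Northeast: NₕSₕ = 871·13263 = 11552073
Σ NₕSₕ = 23415788.
n_West = 100·9221670/23415788 = 39.382... → 39.

39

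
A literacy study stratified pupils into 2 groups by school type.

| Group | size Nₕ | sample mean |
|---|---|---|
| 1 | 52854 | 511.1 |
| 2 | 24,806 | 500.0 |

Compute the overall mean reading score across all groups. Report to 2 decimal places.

507.55

N = 52854 + 24806 = 77660.
The stratified mean weights each stratum mean by its population share Nₕ/N.
Σ Nₕx̄ₕ = 52854·511.1 + 24806·500.0 = 27013679.4 + 12403000 = 39416679.4.
Divide by N: 39416679.4 / 77660 = 507.5545... → 507.55.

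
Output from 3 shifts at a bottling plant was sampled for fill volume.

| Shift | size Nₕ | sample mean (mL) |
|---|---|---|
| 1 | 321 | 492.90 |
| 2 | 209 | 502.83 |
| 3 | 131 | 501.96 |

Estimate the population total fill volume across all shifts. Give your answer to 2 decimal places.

329069.13

1: 321·492.90 = 158220.9
2: 209·502.83 = 105091.47
3: 131·501.96 = 65756.76
τ̂ = Σ Nₕx̄ₕ = 329069.13.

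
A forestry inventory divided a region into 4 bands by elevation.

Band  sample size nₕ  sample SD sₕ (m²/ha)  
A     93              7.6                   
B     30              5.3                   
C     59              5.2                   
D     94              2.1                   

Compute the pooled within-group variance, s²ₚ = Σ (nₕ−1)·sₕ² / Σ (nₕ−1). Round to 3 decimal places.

29.805

A: (93−1)·7.6² = 92·57.76 = 5313.92
B: (30−1)·5.3² = 29·28.09 = 814.61
C: (59−1)·5.2² = 58·27.04 = 1568.32
D: (94−1)·2.1² = 93·4.41 = 410.13
Numerator = 8106.98; denominator = Σ(nₕ−1) = 272.
s²ₚ = 8106.98/272 = 29.80507... → 29.805.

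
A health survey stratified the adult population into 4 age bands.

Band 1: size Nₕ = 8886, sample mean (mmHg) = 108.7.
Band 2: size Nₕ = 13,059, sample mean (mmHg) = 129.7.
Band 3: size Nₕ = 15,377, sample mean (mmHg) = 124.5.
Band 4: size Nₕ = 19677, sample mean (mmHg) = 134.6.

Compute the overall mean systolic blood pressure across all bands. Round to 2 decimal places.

x̄_st = (Σ Nₕx̄ₕ) / (Σ Nₕ) = (8886·108.7 + 13059·129.7 + 15377·124.5 + 19677·134.6) / 56999
= 7222621.2 / 56999 = 126.7149... → 126.71.

126.71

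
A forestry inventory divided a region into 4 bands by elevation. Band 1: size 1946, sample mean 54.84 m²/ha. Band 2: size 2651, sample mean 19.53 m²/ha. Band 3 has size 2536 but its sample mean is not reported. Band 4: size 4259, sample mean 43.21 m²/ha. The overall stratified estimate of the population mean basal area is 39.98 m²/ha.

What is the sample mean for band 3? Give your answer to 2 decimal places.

44.53

N = 1946 + 2651 + 2536 + 4259 = 11392.
Overall total = μ·N = 39.98·11392 = 455452.16.
Subtract the known strata: 1946·54.84 + 2651·19.53 + 4259·43.21 = 342524.06.
Remaining total for band 3: 455452.16 − 342524.06 = 112928.1.
Divide by its size: 112928.1 / 2536 = 44.5300... → 44.53.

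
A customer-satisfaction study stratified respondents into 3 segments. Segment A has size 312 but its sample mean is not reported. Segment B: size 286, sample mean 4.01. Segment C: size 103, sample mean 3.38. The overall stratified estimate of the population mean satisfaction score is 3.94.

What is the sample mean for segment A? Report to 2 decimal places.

Σ Nₕx̄ₕ = N·μ, so 312·x̄_A = 701·3.94 − (286·4.01 + 103·3.38).
= 2761.94 − 1495 = 1266.94.
x̄_A = 1266.94 / 312 = 4.0607... → 4.06.

4.06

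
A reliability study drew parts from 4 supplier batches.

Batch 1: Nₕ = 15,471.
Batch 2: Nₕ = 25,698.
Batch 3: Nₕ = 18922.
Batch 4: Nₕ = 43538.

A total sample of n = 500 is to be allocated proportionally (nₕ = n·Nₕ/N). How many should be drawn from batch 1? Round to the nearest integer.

75

Share of batch 1 = 15471/103629 = 0.14929.
Allocate 500 × 0.14929 = 74.646... → 75.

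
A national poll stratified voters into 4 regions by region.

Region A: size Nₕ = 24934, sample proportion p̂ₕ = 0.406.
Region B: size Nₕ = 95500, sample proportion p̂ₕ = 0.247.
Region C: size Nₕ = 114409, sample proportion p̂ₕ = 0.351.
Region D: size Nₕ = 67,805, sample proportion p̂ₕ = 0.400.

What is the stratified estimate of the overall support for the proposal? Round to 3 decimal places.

Wₕ = Nₕ/N with N = 302648: 0.0824, 0.3155, 0.3780, 0.2240.
p̂_st = 0.0824·0.406 + 0.3155·0.247 + 0.3780·0.351 + 0.2240·0.400 ≈ 0.33369... → 0.334.

0.334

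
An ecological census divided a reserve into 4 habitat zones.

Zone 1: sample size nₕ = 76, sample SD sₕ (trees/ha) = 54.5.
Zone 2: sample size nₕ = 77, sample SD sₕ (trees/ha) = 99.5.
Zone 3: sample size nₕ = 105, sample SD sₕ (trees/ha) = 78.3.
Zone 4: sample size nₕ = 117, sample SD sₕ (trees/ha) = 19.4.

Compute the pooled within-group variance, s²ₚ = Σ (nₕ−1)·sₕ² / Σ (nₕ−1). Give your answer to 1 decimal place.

4464.8

1: (76−1)·54.5² = 75·2970.25 = 222768.75
2: (77−1)·99.5² = 76·9900.25 = 752419
3: (105−1)·78.3² = 104·6130.89 = 637612.56
4: (117−1)·19.4² = 116·376.36 = 43657.76
Numerator = 1656458.07; denominator = Σ(nₕ−1) = 371.
s²ₚ = 1656458.07/371 = 4464.847... → 4464.8.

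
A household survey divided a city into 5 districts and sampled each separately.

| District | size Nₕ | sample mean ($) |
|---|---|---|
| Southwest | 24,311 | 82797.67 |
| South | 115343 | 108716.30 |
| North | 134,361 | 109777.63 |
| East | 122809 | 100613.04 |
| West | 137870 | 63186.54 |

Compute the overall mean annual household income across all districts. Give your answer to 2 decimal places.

94203.61

x̄_st = (Σ Nₕx̄ₕ) / (Σ Nₕ) = (24311·82797.67 + 115343·108716.30 + 134361·109777.63 + 122809·100613.04 + 137870·63186.54) / 534694
= 50370105589.86 / 534694 = 94203.6110... → 94203.61.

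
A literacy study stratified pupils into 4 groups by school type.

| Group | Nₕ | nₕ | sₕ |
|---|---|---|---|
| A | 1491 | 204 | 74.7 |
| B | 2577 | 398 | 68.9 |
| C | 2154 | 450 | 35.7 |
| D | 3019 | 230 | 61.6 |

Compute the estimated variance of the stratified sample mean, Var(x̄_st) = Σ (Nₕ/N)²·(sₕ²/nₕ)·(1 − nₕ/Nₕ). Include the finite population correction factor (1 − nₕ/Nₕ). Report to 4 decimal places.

N = 9241. Term for each stratum: Wₕ²sₕ²/nₕ·(1−nₕ/Nₕ).
Var(x̄_st) = 0.6146520 + 0.7843124 + 0.1217310 + 1.6266993 = 3.1473947 → 3.1474.

3.1474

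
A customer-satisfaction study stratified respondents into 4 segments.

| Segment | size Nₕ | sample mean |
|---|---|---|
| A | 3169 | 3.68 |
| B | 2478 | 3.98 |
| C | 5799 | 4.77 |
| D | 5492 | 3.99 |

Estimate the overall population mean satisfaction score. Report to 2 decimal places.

N = 3169 + 2478 + 5799 + 5492 = 16938.
Overall mean = Σ (Nₕ/N)·x̄ₕ — weight by population share, not a simple average.
Σ Nₕx̄ₕ = 3169·3.68 + 2478·3.98 + 5799·4.77 + 5492·3.99 = 11661.92 + 9862.44 + 27661.23 + 21913.08 = 71098.67.
Divide by N: 71098.67 / 16938 = 4.1976... → 4.20.

4.20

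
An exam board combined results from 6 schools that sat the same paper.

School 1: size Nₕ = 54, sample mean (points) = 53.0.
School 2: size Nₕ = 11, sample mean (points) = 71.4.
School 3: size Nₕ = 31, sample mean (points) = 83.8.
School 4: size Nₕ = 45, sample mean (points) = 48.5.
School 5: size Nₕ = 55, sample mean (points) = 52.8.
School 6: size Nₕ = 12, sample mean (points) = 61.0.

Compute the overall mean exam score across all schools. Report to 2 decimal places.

58.00

N = 208; weights Wₕ = Nₕ/N = (0.2596, 0.0529, 0.1490, 0.2163, 0.2644, 0.0577).
x̄_st = Σ Wₕ·x̄ₕ = 0.2596·53.0 + 0.0529·71.4 + 0.1490·83.8 + 0.2163·48.5 + 0.2644·52.8 + 0.0577·61.0 ≈ 57.9986...
→ 58.00.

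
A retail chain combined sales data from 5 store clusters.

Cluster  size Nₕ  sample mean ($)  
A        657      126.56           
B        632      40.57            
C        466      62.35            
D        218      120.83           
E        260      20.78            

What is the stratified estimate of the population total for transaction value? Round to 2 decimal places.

169589.00

A: 657·126.56 = 83149.92
B: 632·40.57 = 25640.24
C: 466·62.35 = 29055.1
D: 218·120.83 = 26340.94
E: 260·20.78 = 5402.8
τ̂ = Σ Nₕx̄ₕ = 169589.00.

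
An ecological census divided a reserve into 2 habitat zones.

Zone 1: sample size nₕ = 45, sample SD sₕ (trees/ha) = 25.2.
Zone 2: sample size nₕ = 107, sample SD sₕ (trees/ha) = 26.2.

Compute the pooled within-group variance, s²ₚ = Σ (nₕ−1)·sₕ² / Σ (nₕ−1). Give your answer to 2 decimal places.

Degrees of freedom: 44 + 106 = 150.
Σ(nₕ−1)sₕ² = 44·635.04 + 106·686.44 = 100704.4.
s²ₚ = 100704.4 / 150 = 671.3627... → 671.36.

671.36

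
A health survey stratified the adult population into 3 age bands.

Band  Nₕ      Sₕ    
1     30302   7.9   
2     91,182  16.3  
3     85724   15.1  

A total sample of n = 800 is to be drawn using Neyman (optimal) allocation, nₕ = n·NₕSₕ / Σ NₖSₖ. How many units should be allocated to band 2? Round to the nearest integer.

Σ NₕSₕ = 30302·7.9 + 91182·16.3 + 85724·15.1 = 3020084.8.
Share for 2: 1486266.6/3020084.8 = 0.49213.
n_2 = 800 × 0.49213 = 393.702... → 394.

394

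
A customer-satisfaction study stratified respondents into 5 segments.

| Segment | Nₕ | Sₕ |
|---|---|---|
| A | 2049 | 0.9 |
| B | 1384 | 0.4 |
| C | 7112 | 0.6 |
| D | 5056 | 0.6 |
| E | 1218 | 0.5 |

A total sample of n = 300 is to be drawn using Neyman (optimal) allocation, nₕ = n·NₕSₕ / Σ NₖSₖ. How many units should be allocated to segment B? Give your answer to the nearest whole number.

A: NₕSₕ = 2049·0.9 = 1844.1
B: NₕSₕ = 1384·0.4 = 553.6
C: NₕSₕ = 7112·0.6 = 4267.2
D: NₕSₕ = 5056·0.6 = 3033.6
E: NₕSₕ = 1218·0.5 = 609
Σ NₕSₕ = 10307.5.
n_B = 300·553.6/10307.5 = 16.113... → 16.

16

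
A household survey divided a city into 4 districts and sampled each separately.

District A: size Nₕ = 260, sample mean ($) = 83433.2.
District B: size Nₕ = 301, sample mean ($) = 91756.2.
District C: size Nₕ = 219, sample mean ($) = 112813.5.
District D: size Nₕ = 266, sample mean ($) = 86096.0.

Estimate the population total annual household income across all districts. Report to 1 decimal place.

A: 260·83433.2 = 21692632
B: 301·91756.2 = 27618616.2
C: 219·112813.5 = 24706156.5
D: 266·86096.0 = 22901536
τ̂ = Σ Nₕx̄ₕ = 96918940.7.

96918940.7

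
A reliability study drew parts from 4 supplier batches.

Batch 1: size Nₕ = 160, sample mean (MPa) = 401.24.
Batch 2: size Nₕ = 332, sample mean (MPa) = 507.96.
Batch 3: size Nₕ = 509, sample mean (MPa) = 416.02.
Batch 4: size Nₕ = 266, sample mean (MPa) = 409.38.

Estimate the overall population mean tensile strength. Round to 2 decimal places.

436.85

x̄_st = (Σ Nₕx̄ₕ) / (Σ Nₕ) = (160·401.24 + 332·507.96 + 509·416.02 + 266·409.38) / 1267
= 553490.38 / 1267 = 436.8511... → 436.85.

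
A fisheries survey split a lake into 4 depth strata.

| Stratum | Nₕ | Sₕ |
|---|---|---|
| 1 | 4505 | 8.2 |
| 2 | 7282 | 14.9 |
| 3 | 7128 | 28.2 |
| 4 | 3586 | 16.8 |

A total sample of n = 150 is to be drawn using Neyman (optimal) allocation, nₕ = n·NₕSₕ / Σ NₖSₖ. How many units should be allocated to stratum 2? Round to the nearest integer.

Σ NₕSₕ = 4505·8.2 + 7282·14.9 + 7128·28.2 + 3586·16.8 = 406697.2.
Share for 2: 108501.8/406697.2 = 0.26679.
n_2 = 150 × 0.26679 = 40.018... → 40.

40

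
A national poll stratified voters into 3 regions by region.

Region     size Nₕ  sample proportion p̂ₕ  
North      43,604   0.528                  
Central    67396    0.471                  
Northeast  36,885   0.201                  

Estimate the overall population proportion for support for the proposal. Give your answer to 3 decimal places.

N = 43604 + 67396 + 36885 = 147885.
Overall proportion = Σ (Nₕ/N)·p̂ₕ.
Σ Nₕp̂ₕ = 23022.912 + 31743.516 + 7413.885 = 62180.313.
62180.313 / 147885 = 0.42046... → 0.420.

0.420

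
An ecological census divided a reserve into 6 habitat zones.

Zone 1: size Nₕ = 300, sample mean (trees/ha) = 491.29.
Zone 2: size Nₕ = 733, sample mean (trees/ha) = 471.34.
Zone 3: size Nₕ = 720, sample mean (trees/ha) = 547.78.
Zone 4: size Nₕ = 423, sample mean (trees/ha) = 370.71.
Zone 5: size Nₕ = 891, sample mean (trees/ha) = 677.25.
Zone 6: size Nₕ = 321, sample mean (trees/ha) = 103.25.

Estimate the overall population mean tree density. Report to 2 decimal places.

N = 3388; weights Wₕ = Nₕ/N = (0.0885, 0.2164, 0.2125, 0.1249, 0.2630, 0.0947).
x̄_st = Σ Wₕ·x̄ₕ = 0.0885·491.29 + 0.2164·471.34 + 0.2125·547.78 + 0.1249·370.71 + 0.2630·677.25 + 0.0947·103.25 ≈ 496.0638...
→ 496.06.

496.06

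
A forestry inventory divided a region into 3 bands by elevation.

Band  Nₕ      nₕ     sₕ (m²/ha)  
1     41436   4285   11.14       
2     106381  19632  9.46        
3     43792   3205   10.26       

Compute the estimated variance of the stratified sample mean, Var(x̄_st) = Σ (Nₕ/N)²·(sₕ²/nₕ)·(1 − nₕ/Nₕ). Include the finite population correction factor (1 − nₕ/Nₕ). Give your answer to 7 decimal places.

N = 191609; Wₕ = Nₕ/N.
band 1: (41436/191609)²·11.14²/4285·(1 − 4285/41436) = 0.0012143282
band 2: (106381/191609)²·9.46²/19632·(1 − 19632/106381) = 0.0011458149
band 3: (43792/191609)²·10.26²/3205·(1 − 3205/43792) = 0.0015900713
Sum = 0.0039502144 → 0.0039502.

0.0039502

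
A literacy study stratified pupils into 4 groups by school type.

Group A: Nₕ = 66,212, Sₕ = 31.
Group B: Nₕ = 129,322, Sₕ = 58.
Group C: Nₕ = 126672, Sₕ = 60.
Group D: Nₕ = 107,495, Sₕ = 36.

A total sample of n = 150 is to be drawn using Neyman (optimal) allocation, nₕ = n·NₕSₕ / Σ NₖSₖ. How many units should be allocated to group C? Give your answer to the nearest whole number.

54

A: NₕSₕ = 66212·31 = 2052572
B: NₕSₕ = 129322·58 = 7500676
C: NₕSₕ = 126672·60 = 7600320
D: NₕSₕ = 107495·36 = 3869820
Σ NₕSₕ = 21023388.
n_C = 150·7600320/21023388 = 54.228... → 54.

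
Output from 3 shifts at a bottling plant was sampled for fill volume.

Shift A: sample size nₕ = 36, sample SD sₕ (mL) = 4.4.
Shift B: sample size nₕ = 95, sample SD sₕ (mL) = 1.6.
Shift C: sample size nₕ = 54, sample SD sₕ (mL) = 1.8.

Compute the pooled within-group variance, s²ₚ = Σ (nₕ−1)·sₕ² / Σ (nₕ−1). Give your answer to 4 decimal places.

5.9888

Degrees of freedom: 35 + 94 + 53 = 182.
Σ(nₕ−1)sₕ² = 35·19.36 + 94·2.56 + 53·3.24 = 1089.96.
s²ₚ = 1089.96 / 182 = 5.988791... → 5.9888.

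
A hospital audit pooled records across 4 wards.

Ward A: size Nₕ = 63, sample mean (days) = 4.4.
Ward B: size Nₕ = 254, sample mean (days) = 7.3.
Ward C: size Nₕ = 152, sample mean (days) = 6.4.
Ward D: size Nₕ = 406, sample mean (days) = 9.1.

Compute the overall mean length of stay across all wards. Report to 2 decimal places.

7.77

x̄_st = (Σ Nₕx̄ₕ) / (Σ Nₕ) = (63·4.4 + 254·7.3 + 152·6.4 + 406·9.1) / 875
= 6798.8 / 875 = 7.7701... → 7.77.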